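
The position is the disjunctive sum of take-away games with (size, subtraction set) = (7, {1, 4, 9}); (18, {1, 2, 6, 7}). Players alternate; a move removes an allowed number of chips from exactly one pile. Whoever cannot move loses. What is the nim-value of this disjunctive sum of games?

Pile A, S = {1, 4, 9}:
G(0) = 0
G(1) = mex{0} = 1
G(2) = mex{1} = 0
G(3) = mex{0} = 1
G(4) = mex{1,0} = 2
G(5) = mex{2,1} = 0
G(6) = mex{0,0} = 1
G(7) = mex{1,1} = 0
G_A(7) = 0.
Pile B, S = {1, 2, 6, 7}:
n :  0  1  2  3  4  5  6  7  8  9 10 11 12 13 14 15 16 17 18
G :  0  1  2  0  1  2  3  4  0  1  2  0  1  2  3  4  0  1  2
G_B(18) = 2.
Combined Grundy value = 0 ⊕ 2 = 2.

2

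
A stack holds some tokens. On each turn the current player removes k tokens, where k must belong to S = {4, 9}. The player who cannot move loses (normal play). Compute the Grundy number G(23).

2

n :  0  1  2  3  4  5  6  7  8  9 10 11 12 13 14 15 16 17 18 19 20 21 22 23
G :  0  0  0  0  1  1  1  1  0  2  2  2  1  0  0  0  0  1  1  1  1  0  2  2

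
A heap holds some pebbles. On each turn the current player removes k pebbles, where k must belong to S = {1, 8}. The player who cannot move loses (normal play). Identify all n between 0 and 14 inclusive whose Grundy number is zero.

0, 2, 4, 6, 9, 11, 13

n :  0  1  2  3  4  5  6  7  8  9 10 11 12 13 14
G :  0  1  0  1  0  1  0  1  2  0  1  0  1  0  1
P-positions are exactly the n with G(n) = 0.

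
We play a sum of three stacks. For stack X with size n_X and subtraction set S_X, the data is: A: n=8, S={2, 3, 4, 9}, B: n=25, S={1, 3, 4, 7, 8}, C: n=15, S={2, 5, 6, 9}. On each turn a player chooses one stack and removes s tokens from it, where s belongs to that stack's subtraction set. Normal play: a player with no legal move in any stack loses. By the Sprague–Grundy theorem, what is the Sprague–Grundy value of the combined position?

Stack A, S = {2, 3, 4, 9}:
n : 0 1 2 3 4 5 6 7 8
G : 0 0 1 1 2 2 0 0 1
G_A(8) = 1.
Stack B, S = {1, 3, 4, 7, 8}:
G(0) = 0
G(1) = mex{0} = 1
G(2) = mex{1} = 0
G(3) = mex{0,0} = 1
G(4) = mex{1,1,0} = 2
G(5) = mex{2,0,1} = 3
G(6) = mex{3,1,0} = 2
G(7) = mex{2,2,1,0} = 3
G(8) = mex{3,3,2,1,0} = 4
G(9) = mex{4,2,3,0,1} = 5
G(10) = mex{5,3,2,1,0} = 4
G(11) = mex{4,4,3,2,1} = 0
G(12) = mex{0,5,4,3,2} = 1
G(13) = mex{1,4,5,2,3} = 0
G(14) = mex{0,0,4,3,2} = 1
G(15) = mex{1,1,0,4,3} = 2
G(16) = mex{2,0,1,5,4} = 3
G(17) = mex{3,1,0,4,5} = 2
G(18) = mex{2,2,1,0,4} = 3
G(19) = mex{3,3,2,1,0} = 4
G(20) = mex{4,2,3,0,1} = 5
G(21) = mex{5,3,2,1,0} = 4
G(22) = mex{4,4,3,2,1} = 0
G(23) = mex{0,5,4,3,2} = 1
G(24) = mex{1,4,5,2,3} = 0
G(25) = mex{0,0,4,3,2} = 1
G_B(25) = 1.
Stack C, S = {2, 5, 6, 9}:
G(0) = 0
G(1) = mex{} = 0
G(2) = mex{0} = 1
G(3) = mex{0} = 1
G(4) = mex{1} = 0
G(5) = mex{1,0} = 2
G(6) = mex{0,0,0} = 1
G(7) = mex{2,1,0} = 3
G(8) = mex{1,1,1} = 0
G(9) = mex{3,0,1,0} = 2
G(10) = mex{0,2,0,0} = 1
G(11) = mex{2,1,2,1} = 0
G(12) = mex{1,3,1,1} = 0
G(13) = mex{0,0,3,0} = 1
G(14) = mex{0,2,0,2} = 1
G(15) = mex{1,1,2,1} = 0
G_C(15) = 0.
Combined Grundy value = 1 ⊕ 1 ⊕ 0 = 0.

0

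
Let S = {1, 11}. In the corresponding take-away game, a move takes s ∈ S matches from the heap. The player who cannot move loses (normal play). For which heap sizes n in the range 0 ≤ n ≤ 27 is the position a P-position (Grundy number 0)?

0, 2, 4, 6, 8, 10, 12, 14, 16, 18, 20, 22, 24, 26

G(0) = 0
G(1) = mex{0} = 1
G(2) = mex{1} = 0
G(3) = mex{0} = 1
G(4) = mex{1} = 0
G(5) = mex{0} = 1
G(6) = mex{1} = 0
G(7) = mex{0} = 1
G(8) = mex{1} = 0
G(9) = mex{0} = 1
G(10) = mex{1} = 0
G(11) = mex{0,0} = 1
G(12) = mex{1,1} = 0
G(13) = mex{0,0} = 1
G(14) = mex{1,1} = 0
G(15) = mex{0,0} = 1
G(16) = mex{1,1} = 0
G(17) = mex{0,0} = 1
G(18) = mex{1,1} = 0
G(19) = mex{0,0} = 1
G(20) = mex{1,1} = 0
G(21) = mex{0,0} = 1
G(22) = mex{1,1} = 0
G(23) = mex{0,0} = 1
G(24) = mex{1,1} = 0
G(25) = mex{0,0} = 1
G(26) = mex{1,1} = 0
G(27) = mex{0,0} = 1
P-positions are exactly the n with G(n) = 0.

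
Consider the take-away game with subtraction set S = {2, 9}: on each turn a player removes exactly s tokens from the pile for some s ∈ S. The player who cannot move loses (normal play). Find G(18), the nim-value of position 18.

n :  0  1  2  3  4  5  6  7  8  9 10 11 12 13 14 15 16 17 18
G :  0  0  1  1  0  0  1  1  0  2  1  0  0  1  1  0  0  1  1

1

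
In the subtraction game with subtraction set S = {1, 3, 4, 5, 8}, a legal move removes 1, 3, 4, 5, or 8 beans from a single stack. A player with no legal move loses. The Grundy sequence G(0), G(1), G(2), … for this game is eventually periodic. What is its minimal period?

9

n :  0  1  2  3  4  5  6  7  8  9 10 11 12 13 14 15 16 17 18 19
G :  0  1  0  1  2  3  2  3  4  0  1  0  1  2  3  2  3  4  0  1
G(n+9) = G(n) holds for n = 0,…,7 (a full window of length max(S) = 8), so the sequence is purely periodic with period 9.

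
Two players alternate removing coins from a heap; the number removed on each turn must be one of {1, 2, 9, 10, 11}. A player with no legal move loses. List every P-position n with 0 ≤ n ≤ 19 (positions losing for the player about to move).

0, 3, 6, 18

G(0) = 0
G(1) = mex{0} = 1
G(2) = mex{1,0} = 2
G(3) = mex{2,1} = 0
G(4) = mex{0,2} = 1
G(5) = mex{1,0} = 2
G(6) = mex{2,1} = 0
G(7) = mex{0,2} = 1
G(8) = mex{1,0} = 2
G(9) = mex{2,1,0} = 3
G(10) = mex{3,2,1,0} = 4
G(11) = mex{4,3,2,1,0} = 5
G(12) = mex{5,4,0,2,1} = 3
G(13) = mex{3,5,1,0,2} = 4
G(14) = mex{4,3,2,1,0} = 5
G(15) = mex{5,4,0,2,1} = 3
G(16) = mex{3,5,1,0,2} = 4
G(17) = mex{4,3,2,1,0} = 5
G(18) = mex{5,4,3,2,1} = 0
G(19) = mex{0,5,4,3,2} = 1
P-positions are exactly the n with G(n) = 0.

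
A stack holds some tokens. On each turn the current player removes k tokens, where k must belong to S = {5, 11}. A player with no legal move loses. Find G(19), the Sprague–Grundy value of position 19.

G(0) = 0
G(1) = mex{} = 0
G(2) = mex{} = 0
G(3) = mex{} = 0
G(4) = mex{} = 0
G(5) = mex{0} = 1
G(6) = mex{0} = 1
G(7) = mex{0} = 1
G(8) = mex{0} = 1
G(9) = mex{0} = 1
G(10) = mex{1} = 0
G(11) = mex{1,0} = 2
G(12) = mex{1,0} = 2
G(13) = mex{1,0} = 2
G(14) = mex{1,0} = 2
G(15) = mex{0,0} = 1
G(16) = mex{2,1} = 0
G(17) = mex{2,1} = 0
G(18) = mex{2,1} = 0
G(19) = mex{2,1} = 0

0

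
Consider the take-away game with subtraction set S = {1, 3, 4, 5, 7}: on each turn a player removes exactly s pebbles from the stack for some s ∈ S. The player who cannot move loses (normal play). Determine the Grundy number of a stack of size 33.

G(0) = 0
G(1) = mex{0} = 1
G(2) = mex{1} = 0
G(3) = mex{0,0} = 1
G(4) = mex{1,1,0} = 2
G(5) = mex{2,0,1,0} = 3
G(6) = mex{3,1,0,1} = 2
G(7) = mex{2,2,1,0,0} = 3
G(8) = mex{3,3,2,1,1} = 0
G(9) = mex{0,2,3,2,0} = 1
G(10) = mex{1,3,2,3,1} = 0
G(11) = mex{0,0,3,2,2} = 1
G(12) = mex{1,1,0,3,3} = 2
G(13) = mex{2,0,1,0,2} = 3
G(14) = mex{3,1,0,1,3} = 2
G(15) = mex{2,2,1,0,0} = 3
G(16) = mex{3,3,2,1,1} = 0
G(17) = mex{0,2,3,2,0} = 1
G(18) = mex{1,3,2,3,1} = 0
G(19) = mex{0,0,3,2,2} = 1
G(20) = mex{1,1,0,3,3} = 2
G(21) = mex{2,0,1,0,2} = 3
G(22) = mex{3,1,0,1,3} = 2
G(23) = mex{2,2,1,0,0} = 3
G(24) = mex{3,3,2,1,1} = 0
G(25) = mex{0,2,3,2,0} = 1
G(26) = mex{1,3,2,3,1} = 0
G(27) = mex{0,0,3,2,2} = 1
G(28) = mex{1,1,0,3,3} = 2
G(29) = mex{2,0,1,0,2} = 3
G(30) = mex{3,1,0,1,3} = 2
G(31) = mex{2,2,1,0,0} = 3
G(32) = mex{3,3,2,1,1} = 0
G(33) = mex{0,2,3,2,0} = 1

1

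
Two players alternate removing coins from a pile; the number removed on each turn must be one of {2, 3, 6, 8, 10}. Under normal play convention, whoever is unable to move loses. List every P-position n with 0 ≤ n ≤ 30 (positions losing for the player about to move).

n :  0  1  2  3  4  5  6  7  8  9 10 11 12 13 14 15 16 17 18 19 20 21 22 23 24 25 26 27 28 29 30
G :  0  0  1  1  2  0  3  1  2  2  3  3  0  2  1  3  0  0  1  1  2  0  3  1  2  2  3  3  0  2  1
P-positions are exactly the n with G(n) = 0.

0, 1, 5, 12, 16, 17, 21, 28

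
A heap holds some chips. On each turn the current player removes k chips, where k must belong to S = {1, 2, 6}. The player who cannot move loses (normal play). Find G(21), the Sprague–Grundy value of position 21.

G(0) = 0
G(1) = mex{0} = 1
G(2) = mex{1,0} = 2
G(3) = mex{2,1} = 0
G(4) = mex{0,2} = 1
G(5) = mex{1,0} = 2
G(6) = mex{2,1,0} = 3
G(7) = mex{3,2,1} = 0
G(8) = mex{0,3,2} = 1
G(9) = mex{1,0,0} = 2
G(10) = mex{2,1,1} = 0
G(11) = mex{0,2,2} = 1
G(12) = mex{1,0,3} = 2
G(13) = mex{2,1,0} = 3
G(14) = mex{3,2,1} = 0
G(15) = mex{0,3,2} = 1
G(16) = mex{1,0,0} = 2
G(17) = mex{2,1,1} = 0
G(18) = mex{0,2,2} = 1
G(19) = mex{1,0,3} = 2
G(20) = mex{2,1,0} = 3
G(21) = mex{3,2,1} = 0

0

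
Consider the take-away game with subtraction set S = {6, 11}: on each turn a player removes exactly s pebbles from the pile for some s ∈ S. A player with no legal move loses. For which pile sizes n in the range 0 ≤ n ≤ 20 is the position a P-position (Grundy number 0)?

0, 1, 2, 3, 4, 5, 17, 18, 19, 20

G(0) = 0
G(1) = mex{} = 0
G(2) = mex{} = 0
G(3) = mex{} = 0
G(4) = mex{} = 0
G(5) = mex{} = 0
G(6) = mex{0} = 1
G(7) = mex{0} = 1
G(8) = mex{0} = 1
G(9) = mex{0} = 1
G(10) = mex{0} = 1
G(11) = mex{0,0} = 1
G(12) = mex{1,0} = 2
G(13) = mex{1,0} = 2
G(14) = mex{1,0} = 2
G(15) = mex{1,0} = 2
G(16) = mex{1,0} = 2
G(17) = mex{1,1} = 0
G(18) = mex{2,1} = 0
G(19) = mex{2,1} = 0
G(20) = mex{2,1} = 0
P-positions are exactly the n with G(n) = 0.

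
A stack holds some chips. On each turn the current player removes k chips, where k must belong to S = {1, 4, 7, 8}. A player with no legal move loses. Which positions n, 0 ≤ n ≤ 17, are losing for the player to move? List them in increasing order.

n :  0  1  2  3  4  5  6  7  8  9 10 11 12 13 14 15 16 17
G :  0  1  0  1  2  0  1  2  3  2  3  0  1  3  0  1  0  1
P-positions are exactly the n with G(n) = 0.

0, 2, 5, 11, 14, 16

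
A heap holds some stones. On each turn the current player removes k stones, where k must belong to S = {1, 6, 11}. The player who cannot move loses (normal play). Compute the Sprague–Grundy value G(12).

0

G(0) = 0
G(1) = mex{0} = 1
G(2) = mex{1} = 0
G(3) = mex{0} = 1
G(4) = mex{1} = 0
G(5) = mex{0} = 1
G(6) = mex{1,0} = 2
G(7) = mex{2,1} = 0
G(8) = mex{0,0} = 1
G(9) = mex{1,1} = 0
G(10) = mex{0,0} = 1
G(11) = mex{1,1,0} = 2
G(12) = mex{2,2,1} = 0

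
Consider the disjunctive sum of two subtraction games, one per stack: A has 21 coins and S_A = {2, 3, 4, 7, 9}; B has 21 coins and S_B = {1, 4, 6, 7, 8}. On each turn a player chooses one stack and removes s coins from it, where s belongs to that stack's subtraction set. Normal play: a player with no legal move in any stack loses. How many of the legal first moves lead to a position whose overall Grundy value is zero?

0

Stack A, S = {2, 3, 4, 7, 9}:
n :  0  1  2  3  4  5  6  7  8  9 10 11 12 13 14 15 16 17 18 19 20 21
G :  0  0  1  1  2  2  0  3  1  4  2  0  0  1  1  2  2  0  3  1  4  2
G_A(21) = 2.
Stack B, S = {1, 4, 6, 7, 8}:
G(0) = 0
G(1) = mex{0} = 1
G(2) = mex{1} = 0
G(3) = mex{0} = 1
G(4) = mex{1,0} = 2
G(5) = mex{2,1} = 0
G(6) = mex{0,0,0} = 1
G(7) = mex{1,1,1,0} = 2
G(8) = mex{2,2,0,1,0} = 3
G(9) = mex{3,0,1,0,1} = 2
G(10) = mex{2,1,2,1,0} = 3
G(11) = mex{3,2,0,2,1} = 4
G(12) = mex{4,3,1,0,2} = 5
G(13) = mex{5,2,2,1,0} = 3
G(14) = mex{3,3,3,2,1} = 0
G(15) = mex{0,4,2,3,2} = 1
G(16) = mex{1,5,3,2,3} = 0
G(17) = mex{0,3,4,3,2} = 1
G(18) = mex{1,0,5,4,3} = 2
G(19) = mex{2,1,3,5,4} = 0
G(20) = mex{0,0,0,3,5} = 1
G(21) = mex{1,1,1,0,3} = 2
G_B(21) = 2.
Combined Grundy value = 2 ⊕ 2 = 0.
A winning move leaves total XOR = 0, i.e. changes one component's Grundy value g to g ⊕ X where X is the current total.
Stack A: target g' = 2⊕0 = 2, but every legal move changes the Grundy value (mex property), so 0 moves.
Stack B: target g' = 2⊕0 = 2, but every legal move changes the Grundy value (mex property), so 0 moves.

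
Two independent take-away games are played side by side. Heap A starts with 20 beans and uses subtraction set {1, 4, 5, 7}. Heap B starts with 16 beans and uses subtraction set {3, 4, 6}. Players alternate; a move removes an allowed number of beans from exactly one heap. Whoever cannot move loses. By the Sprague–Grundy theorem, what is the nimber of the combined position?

Heap A, S = {1, 4, 5, 7}:
G(0) = 0
G(1) = mex{0} = 1
G(2) = mex{1} = 0
G(3) = mex{0} = 1
G(4) = mex{1,0} = 2
G(5) = mex{2,1,0} = 3
G(6) = mex{3,0,1} = 2
G(7) = mex{2,1,0,0} = 3
G(8) = mex{3,2,1,1} = 0
G(9) = mex{0,3,2,0} = 1
G(10) = mex{1,2,3,1} = 0
G(11) = mex{0,3,2,2} = 1
G(12) = mex{1,0,3,3} = 2
G(13) = mex{2,1,0,2} = 3
G(14) = mex{3,0,1,3} = 2
G(15) = mex{2,1,0,0} = 3
G(16) = mex{3,2,1,1} = 0
G(17) = mex{0,3,2,0} = 1
G(18) = mex{1,2,3,1} = 0
G(19) = mex{0,3,2,2} = 1
G(20) = mex{1,0,3,3} = 2
G_A(20) = 2.
Heap B, S = {3, 4, 6}:
n :  0  1  2  3  4  5  6  7  8  9 10 11 12 13 14 15 16
G :  0  0  0  1  1  1  2  2  2  0  0  0  1  1  1  2  2
G_B(16) = 2.
Combined Grundy value = 2 ⊕ 2 = 0.

0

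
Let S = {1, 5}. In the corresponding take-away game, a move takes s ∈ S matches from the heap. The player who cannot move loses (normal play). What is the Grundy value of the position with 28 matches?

G(0) = 0
G(1) = mex{0} = 1
G(2) = mex{1} = 0
G(3) = mex{0} = 1
G(4) = mex{1} = 0
G(5) = mex{0,0} = 1
G(6) = mex{1,1} = 0
G(7) = mex{0,0} = 1
G(8) = mex{1,1} = 0
G(9) = mex{0,0} = 1
G(10) = mex{1,1} = 0
G(11) = mex{0,0} = 1
G(12) = mex{1,1} = 0
G(13) = mex{0,0} = 1
G(14) = mex{1,1} = 0
G(15) = mex{0,0} = 1
G(16) = mex{1,1} = 0
G(17) = mex{0,0} = 1
G(18) = mex{1,1} = 0
G(19) = mex{0,0} = 1
G(20) = mex{1,1} = 0
G(21) = mex{0,0} = 1
G(22) = mex{1,1} = 0
G(23) = mex{0,0} = 1
G(24) = mex{1,1} = 0
G(25) = mex{0,0} = 1
G(26) = mex{1,1} = 0
G(27) = mex{0,0} = 1
G(28) = mex{1,1} = 0

0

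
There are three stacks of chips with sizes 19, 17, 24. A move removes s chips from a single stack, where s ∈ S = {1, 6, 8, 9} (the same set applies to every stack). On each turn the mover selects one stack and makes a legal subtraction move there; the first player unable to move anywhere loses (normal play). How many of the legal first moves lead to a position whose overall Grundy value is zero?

0

All stacks use S = {1, 6, 8, 9}:
n :  0  1  2  3  4  5  6  7  8  9 10 11 12 13 14 15 16 17 18 19 20 21 22 23 24
G :  0  1  0  1  0  1  2  0  1  2  3  2  3  2  0  1  2  0  1  0  1  0  1  2  0
Stack A: G(19) = 0.
Stack B: G(17) = 0.
Stack C: G(24) = 0.
Combined Grundy value = 0 ⊕ 0 ⊕ 0 = 0.
A winning move leaves total XOR = 0, i.e. changes one component's Grundy value g to g ⊕ X where X is the current total.
Stack A: target g' = 0⊕0 = 0, but every legal move changes the Grundy value (mex property), so 0 moves.
Stack B: target g' = 0⊕0 = 0, but every legal move changes the Grundy value (mex property), so 0 moves.
Stack C: target g' = 0⊕0 = 0, but every legal move changes the Grundy value (mex property), so 0 moves.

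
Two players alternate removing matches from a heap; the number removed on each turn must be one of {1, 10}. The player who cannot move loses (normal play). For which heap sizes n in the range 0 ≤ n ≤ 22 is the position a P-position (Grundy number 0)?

0, 2, 4, 6, 8, 11, 13, 15, 17, 19, 22

n :  0  1  2  3  4  5  6  7  8  9 10 11 12 13 14 15 16 17 18 19 20 21 22
G :  0  1  0  1  0  1  0  1  0  1  2  0  1  0  1  0  1  0  1  0  1  2  0
P-positions are exactly the n with G(n) = 0.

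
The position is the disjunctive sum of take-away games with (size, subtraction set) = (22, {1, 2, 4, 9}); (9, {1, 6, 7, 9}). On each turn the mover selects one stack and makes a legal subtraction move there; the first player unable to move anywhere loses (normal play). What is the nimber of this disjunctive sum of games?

3

Stack A, S = {1, 2, 4, 9}:
n :  0  1  2  3  4  5  6  7  8  9 10 11 12 13 14 15 16 17 18 19 20 21 22
G :  0  1  2  0  1  2  0  1  2  3  4  0  1  2  0  1  2  0  1  2  3  4  0
G_A(22) = 0.
Stack B, S = {1, 6, 7, 9}:
n : 0 1 2 3 4 5 6 7 8 9
G : 0 1 0 1 0 1 2 3 2 3
G_B(9) = 3.
Combined Grundy value = 0 ⊕ 3 = 3.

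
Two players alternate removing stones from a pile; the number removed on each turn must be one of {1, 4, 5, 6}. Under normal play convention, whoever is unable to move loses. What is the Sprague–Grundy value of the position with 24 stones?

n :  0  1  2  3  4  5  6  7  8  9 10 11 12 13 14 15 16 17 18 19 20 21 22 23 24
G :  0  1  0  1  2  3  2  3  4  0  1  0  1  2  3  2  3  4  0  1  0  1  2  3  2

2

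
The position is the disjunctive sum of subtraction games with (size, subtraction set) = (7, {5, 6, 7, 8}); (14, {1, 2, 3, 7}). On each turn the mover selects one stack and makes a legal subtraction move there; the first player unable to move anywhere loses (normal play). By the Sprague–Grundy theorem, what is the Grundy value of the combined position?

Stack A, S = {5, 6, 7, 8}:
G(0) = 0
G(1) = mex{} = 0
G(2) = mex{} = 0
G(3) = mex{} = 0
G(4) = mex{} = 0
G(5) = mex{0} = 1
G(6) = mex{0,0} = 1
G(7) = mex{0,0,0} = 1
G_A(7) = 1.
Stack B, S = {1, 2, 3, 7}:
G(0) = 0
G(1) = mex{0} = 1
G(2) = mex{1,0} = 2
G(3) = mex{2,1,0} = 3
G(4) = mex{3,2,1} = 0
G(5) = mex{0,3,2} = 1
G(6) = mex{1,0,3} = 2
G(7) = mex{2,1,0,0} = 3
G(8) = mex{3,2,1,1} = 0
G(9) = mex{0,3,2,2} = 1
G(10) = mex{1,0,3,3} = 2
G(11) = mex{2,1,0,0} = 3
G(12) = mex{3,2,1,1} = 0
G(13) = mex{0,3,2,2} = 1
G(14) = mex{1,0,3,3} = 2
G_B(14) = 2.
Combined Grundy value = 1 ⊕ 2 = 3.

3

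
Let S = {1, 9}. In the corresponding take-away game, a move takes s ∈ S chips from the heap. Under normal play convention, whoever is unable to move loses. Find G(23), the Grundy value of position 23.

n :  0  1  2  3  4  5  6  7  8  9 10 11 12 13 14 15 16 17 18 19 20 21 22 23
G :  0  1  0  1  0  1  0  1  0  1  0  1  0  1  0  1  0  1  0  1  0  1  0  1

1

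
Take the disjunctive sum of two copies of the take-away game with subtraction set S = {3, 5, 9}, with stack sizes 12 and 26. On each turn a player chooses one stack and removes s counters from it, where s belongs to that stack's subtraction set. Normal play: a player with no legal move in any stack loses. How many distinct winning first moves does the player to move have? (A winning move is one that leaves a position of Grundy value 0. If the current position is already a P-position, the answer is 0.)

All stacks use S = {3, 5, 9}:
G(0) = 0
G(1) = mex{} = 0
G(2) = mex{} = 0
G(3) = mex{0} = 1
G(4) = mex{0} = 1
G(5) = mex{0,0} = 1
G(6) = mex{1,0} = 2
G(7) = mex{1,0} = 2
G(8) = mex{1,1} = 0
G(9) = mex{2,1,0} = 3
G(10) = mex{2,1,0} = 3
G(11) = mex{0,2,0} = 1
G(12) = mex{3,2,1} = 0
G(13) = mex{3,0,1} = 2
G(14) = mex{1,3,1} = 0
G(15) = mex{0,3,2} = 1
G(16) = mex{2,1,2} = 0
G(17) = mex{0,0,0} = 1
G(18) = mex{1,2,3} = 0
G(19) = mex{0,0,3} = 1
G(20) = mex{1,1,1} = 0
G(21) = mex{0,0,0} = 1
G(22) = mex{1,1,2} = 0
G(23) = mex{0,0,0} = 1
G(24) = mex{1,1,1} = 0
G(25) = mex{0,0,0} = 1
G(26) = mex{1,1,1} = 0
Stack A: G(12) = 0.
Stack B: G(26) = 0.
Combined Grundy value = 0 ⊕ 0 = 0.
A winning move leaves total XOR = 0, i.e. changes one component's Grundy value g to g ⊕ X where X is the current total.
Stack A: target g' = 0⊕0 = 0, but every legal move changes the Grundy value (mex property), so 0 moves.
Stack B: target g' = 0⊕0 = 0, but every legal move changes the Grundy value (mex property), so 0 moves.

0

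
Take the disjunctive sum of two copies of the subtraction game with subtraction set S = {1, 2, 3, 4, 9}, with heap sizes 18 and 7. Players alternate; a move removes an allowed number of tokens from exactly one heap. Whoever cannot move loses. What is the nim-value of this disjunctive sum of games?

1

All heaps use S = {1, 2, 3, 4, 9}:
n :  0  1  2  3  4  5  6  7  8  9 10 11 12 13 14 15 16 17 18
G :  0  1  2  3  4  0  1  2  3  4  0  1  2  3  4  0  1  2  3
Heap A: G(18) = 3.
Heap B: G(7) = 2.
Combined Grundy value = 3 ⊕ 2 = 1.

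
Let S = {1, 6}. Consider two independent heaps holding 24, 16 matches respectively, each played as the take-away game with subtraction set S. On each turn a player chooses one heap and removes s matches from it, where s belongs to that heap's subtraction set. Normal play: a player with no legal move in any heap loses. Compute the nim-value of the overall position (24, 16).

All heaps use S = {1, 6}:
n :  0  1  2  3  4  5  6  7  8  9 10 11 12 13 14 15 16 17 18 19 20 21 22 23 24
G :  0  1  0  1  0  1  2  0  1  0  1  0  1  2  0  1  0  1  0  1  2  0  1  0  1
Heap A: G(24) = 1.
Heap B: G(16) = 0.
Combined Grundy value = 1 ⊕ 0 = 1.

1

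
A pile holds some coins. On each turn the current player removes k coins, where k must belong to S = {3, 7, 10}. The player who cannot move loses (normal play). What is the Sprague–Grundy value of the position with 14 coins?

G(0) = 0
G(1) = mex{} = 0
G(2) = mex{} = 0
G(3) = mex{0} = 1
G(4) = mex{0} = 1
G(5) = mex{0} = 1
G(6) = mex{1} = 0
G(7) = mex{1,0} = 2
G(8) = mex{1,0} = 2
G(9) = mex{0,0} = 1
G(10) = mex{2,1,0} = 3
G(11) = mex{2,1,0} = 3
G(12) = mex{1,1,0} = 2
G(13) = mex{3,0,1} = 2
G(14) = mex{3,2,1} = 0

0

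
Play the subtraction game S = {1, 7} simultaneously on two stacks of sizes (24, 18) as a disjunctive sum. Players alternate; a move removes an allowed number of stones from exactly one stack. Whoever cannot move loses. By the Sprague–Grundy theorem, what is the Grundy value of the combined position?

All stacks use S = {1, 7}:
n :  0  1  2  3  4  5  6  7  8  9 10 11 12 13 14 15 16 17 18 19 20 21 22 23 24
G :  0  1  0  1  0  1  0  1  0  1  0  1  0  1  0  1  0  1  0  1  0  1  0  1  0
Stack A: G(24) = 0.
Stack B: G(18) = 0.
Combined Grundy value = 0 ⊕ 0 = 0.

0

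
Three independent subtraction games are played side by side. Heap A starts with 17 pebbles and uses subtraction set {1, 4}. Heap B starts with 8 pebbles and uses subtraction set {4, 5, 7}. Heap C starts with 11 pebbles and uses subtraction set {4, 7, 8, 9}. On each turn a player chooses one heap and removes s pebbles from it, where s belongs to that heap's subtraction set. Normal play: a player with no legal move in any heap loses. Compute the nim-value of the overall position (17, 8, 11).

Heap A, S = {1, 4}:
n :  0  1  2  3  4  5  6  7  8  9 10 11 12 13 14 15 16 17
G :  0  1  0  1  2  0  1  0  1  2  0  1  0  1  2  0  1  0
G_A(17) = 0.
Heap B, S = {4, 5, 7}:
n : 0 1 2 3 4 5 6 7 8
G : 0 0 0 0 1 1 1 1 2
G_B(8) = 2.
Heap C, S = {4, 7, 8, 9}:
n :  0  1  2  3  4  5  6  7  8  9 10 11
G :  0  0  0  0  1  1  1  1  2  2  2  2
G_C(11) = 2.
Combined Grundy value = 0 ⊕ 2 ⊕ 2 = 0.

0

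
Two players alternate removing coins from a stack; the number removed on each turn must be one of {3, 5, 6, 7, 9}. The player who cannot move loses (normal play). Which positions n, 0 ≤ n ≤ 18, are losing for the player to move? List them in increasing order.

n :  0  1  2  3  4  5  6  7  8  9 10 11 12 13 14 15 16 17 18
G :  0  0  0  1  1  1  2  2  2  3  3  3  0  0  0  1  1  1  2
P-positions are exactly the n with G(n) = 0.

0, 1, 2, 12, 13, 14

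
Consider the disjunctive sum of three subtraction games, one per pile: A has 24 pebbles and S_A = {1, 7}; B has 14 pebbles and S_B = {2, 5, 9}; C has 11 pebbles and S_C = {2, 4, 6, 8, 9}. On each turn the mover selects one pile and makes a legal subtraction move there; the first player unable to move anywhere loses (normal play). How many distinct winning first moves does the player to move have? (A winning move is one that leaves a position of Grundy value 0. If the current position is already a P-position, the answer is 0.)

Pile A, S = {1, 7}:
G(0) = 0
G(1) = mex{0} = 1
G(2) = mex{1} = 0
G(3) = mex{0} = 1
G(4) = mex{1} = 0
G(5) = mex{0} = 1
G(6) = mex{1} = 0
G(7) = mex{0,0} = 1
G(8) = mex{1,1} = 0
G(9) = mex{0,0} = 1
G(10) = mex{1,1} = 0
G(11) = mex{0,0} = 1
G(12) = mex{1,1} = 0
G(13) = mex{0,0} = 1
G(14) = mex{1,1} = 0
G(15) = mex{0,0} = 1
G(16) = mex{1,1} = 0
G(17) = mex{0,0} = 1
G(18) = mex{1,1} = 0
G(19) = mex{0,0} = 1
G(20) = mex{1,1} = 0
G(21) = mex{0,0} = 1
G(22) = mex{1,1} = 0
G(23) = mex{0,0} = 1
G(24) = mex{1,1} = 0
G_A(24) = 0.
Pile B, S = {2, 5, 9}:
n :  0  1  2  3  4  5  6  7  8  9 10 11 12 13 14
G :  0  0  1  1  0  2  1  0  0  1  1  0  2  1  0
G_B(14) = 0.
Pile C, S = {2, 4, 6, 8, 9}:
G(0) = 0
G(1) = mex{} = 0
G(2) = mex{0} = 1
G(3) = mex{0} = 1
G(4) = mex{1,0} = 2
G(5) = mex{1,0} = 2
G(6) = mex{2,1,0} = 3
G(7) = mex{2,1,0} = 3
G(8) = mex{3,2,1,0} = 4
G(9) = mex{3,2,1,0,0} = 4
G(10) = mex{4,3,2,1,0} = 5
G(11) = mex{4,3,2,1,1} = 0
G_C(11) = 0.
Combined Grundy value = 0 ⊕ 0 ⊕ 0 = 0.
A winning move leaves total XOR = 0, i.e. changes one component's Grundy value g to g ⊕ X where X is the current total.
Pile A: target g' = 0⊕0 = 0, but every legal move changes the Grundy value (mex property), so 0 moves.
Pile B: target g' = 0⊕0 = 0, but every legal move changes the Grundy value (mex property), so 0 moves.
Pile C: target g' = 0⊕0 = 0, but every legal move changes the Grundy value (mex property), so 0 moves.

0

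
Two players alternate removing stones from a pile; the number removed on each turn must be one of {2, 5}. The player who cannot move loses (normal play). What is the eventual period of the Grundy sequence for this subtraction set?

7

G(0) = 0
G(1) = mex{} = 0
G(2) = mex{0} = 1
G(3) = mex{0} = 1
G(4) = mex{1} = 0
G(5) = mex{1,0} = 2
G(6) = mex{0,0} = 1
G(7) = mex{2,1} = 0
G(8) = mex{1,1} = 0
G(9) = mex{0,0} = 1
G(10) = mex{0,2} = 1
G(11) = mex{1,1} = 0
G(12) = mex{1,0} = 2
G(13) = mex{0,0} = 1
G(14) = mex{2,1} = 0
G(15) = mex{1,1} = 0
G(n+7) = G(n) holds for n = 0,…,4 (a full window of length max(S) = 5), so the sequence is purely periodic with period 7.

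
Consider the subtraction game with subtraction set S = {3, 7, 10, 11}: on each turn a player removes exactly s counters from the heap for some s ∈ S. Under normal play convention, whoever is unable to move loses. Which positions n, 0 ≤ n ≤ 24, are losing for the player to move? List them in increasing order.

n :  0  1  2  3  4  5  6  7  8  9 10 11 12 13 14 15 16 17 18 19 20 21 22 23 24
G :  0  0  0  1  1  1  0  2  2  1  3  3  2  2  0  0  3  1  1  0  0  2  1  1  3
P-positions are exactly the n with G(n) = 0.

0, 1, 2, 6, 14, 15, 19, 20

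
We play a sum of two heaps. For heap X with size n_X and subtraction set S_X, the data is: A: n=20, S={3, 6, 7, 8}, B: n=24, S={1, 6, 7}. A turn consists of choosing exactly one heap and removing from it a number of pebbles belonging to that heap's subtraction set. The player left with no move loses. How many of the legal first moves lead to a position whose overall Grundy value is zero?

Heap A, S = {3, 6, 7, 8}:
n :  0  1  2  3  4  5  6  7  8  9 10 11 12 13 14 15 16 17 18 19 20
G :  0  0  0  1  1  1  2  2  2  3  3  0  0  0  1  1  1  2  2  2  3
G_A(20) = 3.
Heap B, S = {1, 6, 7}:
n :  0  1  2  3  4  5  6  7  8  9 10 11 12 13 14 15 16 17 18 19 20 21 22 23 24
G :  0  1  0  1  0  1  2  3  2  3  2  3  0  1  0  1  0  1  2  3  2  3  2  3  0
G_B(24) = 0.
Combined Grundy value = 3 ⊕ 0 = 3.
A winning move leaves total XOR = 0, i.e. changes one component's Grundy value g to g ⊕ X where X is the current total.
Heap A: need g' = 3⊕3 = 0. Options: 20−3→G=2, 20−6→G=1, 20−7→G=0, 20−8→G=0. Hits: 2.
Heap B: need g' = 0⊕3 = 3. Options: 24−1→G=3, 24−6→G=2, 24−7→G=1. Hits: 1.

3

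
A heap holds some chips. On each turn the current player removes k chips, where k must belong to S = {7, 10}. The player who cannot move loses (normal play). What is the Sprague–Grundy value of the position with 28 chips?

1

G(0) = 0
G(1) = mex{} = 0
G(2) = mex{} = 0
G(3) = mex{} = 0
G(4) = mex{} = 0
G(5) = mex{} = 0
G(6) = mex{} = 0
G(7) = mex{0} = 1
G(8) = mex{0} = 1
G(9) = mex{0} = 1
G(10) = mex{0,0} = 1
G(11) = mex{0,0} = 1
G(12) = mex{0,0} = 1
G(13) = mex{0,0} = 1
G(14) = mex{1,0} = 2
G(15) = mex{1,0} = 2
G(16) = mex{1,0} = 2
G(17) = mex{1,1} = 0
G(18) = mex{1,1} = 0
G(19) = mex{1,1} = 0
G(20) = mex{1,1} = 0
G(21) = mex{2,1} = 0
G(22) = mex{2,1} = 0
G(23) = mex{2,1} = 0
G(24) = mex{0,2} = 1
G(25) = mex{0,2} = 1
G(26) = mex{0,2} = 1
G(27) = mex{0,0} = 1
G(28) = mex{0,0} = 1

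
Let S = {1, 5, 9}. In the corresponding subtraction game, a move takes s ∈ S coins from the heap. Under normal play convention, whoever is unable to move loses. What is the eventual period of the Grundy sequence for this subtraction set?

G(0) = 0
G(1) = mex{0} = 1
G(2) = mex{1} = 0
G(3) = mex{0} = 1
G(4) = mex{1} = 0
G(5) = mex{0,0} = 1
G(6) = mex{1,1} = 0
G(7) = mex{0,0} = 1
G(8) = mex{1,1} = 0
G(9) = mex{0,0,0} = 1
G(10) = mex{1,1,1} = 0
G(11) = mex{0,0,0} = 1
G(12) = mex{1,1,1} = 0
G(13) = mex{0,0,0} = 1
G(14) = mex{1,1,1} = 0
G(n+2) = G(n) holds for n = 0,…,8 (a full window of length max(S) = 9), so the sequence is purely periodic with period 2.

2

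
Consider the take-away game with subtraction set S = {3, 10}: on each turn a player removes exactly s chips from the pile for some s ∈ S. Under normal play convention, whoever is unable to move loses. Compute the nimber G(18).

1

n :  0  1  2  3  4  5  6  7  8  9 10 11 12 13 14 15 16 17 18
G :  0  0  0  1  1  1  0  0  0  1  1  1  2  0  0  0  1  1  1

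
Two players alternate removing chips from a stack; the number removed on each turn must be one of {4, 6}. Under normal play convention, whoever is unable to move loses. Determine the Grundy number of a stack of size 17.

1

G(0) = 0
G(1) = mex{} = 0
G(2) = mex{} = 0
G(3) = mex{} = 0
G(4) = mex{0} = 1
G(5) = mex{0} = 1
G(6) = mex{0,0} = 1
G(7) = mex{0,0} = 1
G(8) = mex{1,0} = 2
G(9) = mex{1,0} = 2
G(10) = mex{1,1} = 0
G(11) = mex{1,1} = 0
G(12) = mex{2,1} = 0
G(13) = mex{2,1} = 0
G(14) = mex{0,2} = 1
G(15) = mex{0,2} = 1
G(16) = mex{0,0} = 1
G(17) = mex{0,0} = 1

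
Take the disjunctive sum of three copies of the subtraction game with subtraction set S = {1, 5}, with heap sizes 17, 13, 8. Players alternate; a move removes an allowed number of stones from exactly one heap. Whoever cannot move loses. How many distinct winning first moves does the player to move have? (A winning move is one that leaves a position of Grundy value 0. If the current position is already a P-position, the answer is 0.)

All heaps use S = {1, 5}:
G(0) = 0
G(1) = mex{0} = 1
G(2) = mex{1} = 0
G(3) = mex{0} = 1
G(4) = mex{1} = 0
G(5) = mex{0,0} = 1
G(6) = mex{1,1} = 0
G(7) = mex{0,0} = 1
G(8) = mex{1,1} = 0
G(9) = mex{0,0} = 1
G(10) = mex{1,1} = 0
G(11) = mex{0,0} = 1
G(12) = mex{1,1} = 0
G(13) = mex{0,0} = 1
G(14) = mex{1,1} = 0
G(15) = mex{0,0} = 1
G(16) = mex{1,1} = 0
G(17) = mex{0,0} = 1
Heap A: G(17) = 1.
Heap B: G(13) = 1.
Heap C: G(8) = 0.
Combined Grundy value = 1 ⊕ 1 ⊕ 0 = 0.
A winning move leaves total XOR = 0, i.e. changes one component's Grundy value g to g ⊕ X where X is the current total.
Heap A: target g' = 1⊕0 = 1, but every legal move changes the Grundy value (mex property), so 0 moves.
Heap B: target g' = 1⊕0 = 1, but every legal move changes the Grundy value (mex property), so 0 moves.
Heap C: target g' = 0⊕0 = 0, but every legal move changes the Grundy value (mex property), so 0 moves.

0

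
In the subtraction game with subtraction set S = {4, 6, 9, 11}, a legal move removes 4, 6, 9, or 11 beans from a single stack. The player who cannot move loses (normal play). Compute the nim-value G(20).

n :  0  1  2  3  4  5  6  7  8  9 10 11 12 13 14 15 16 17 18 19 20
G :  0  0  0  0  1  1  1  1  2  2  2  2  3  3  3  0  0  0  0  1  1

1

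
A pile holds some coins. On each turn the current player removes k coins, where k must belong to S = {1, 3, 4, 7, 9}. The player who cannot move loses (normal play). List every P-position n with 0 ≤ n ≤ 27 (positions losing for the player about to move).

0, 2, 8, 10, 16, 18, 24, 26

n :  0  1  2  3  4  5  6  7  8  9 10 11 12 13 14 15 16 17 18 19 20 21 22 23 24 25 26 27
G :  0  1  0  1  2  3  2  3  0  1  0  1  2  3  2  3  0  1  0  1  2  3  2  3  0  1  0  1
P-positions are exactly the n with G(n) = 0.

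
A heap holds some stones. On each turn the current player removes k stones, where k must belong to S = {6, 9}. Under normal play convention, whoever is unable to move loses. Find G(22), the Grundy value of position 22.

G(0) = 0
G(1) = mex{} = 0
G(2) = mex{} = 0
G(3) = mex{} = 0
G(4) = mex{} = 0
G(5) = mex{} = 0
G(6) = mex{0} = 1
G(7) = mex{0} = 1
G(8) = mex{0} = 1
G(9) = mex{0,0} = 1
G(10) = mex{0,0} = 1
G(11) = mex{0,0} = 1
G(12) = mex{1,0} = 2
G(13) = mex{1,0} = 2
G(14) = mex{1,0} = 2
G(15) = mex{1,1} = 0
G(16) = mex{1,1} = 0
G(17) = mex{1,1} = 0
G(18) = mex{2,1} = 0
G(19) = mex{2,1} = 0
G(20) = mex{2,1} = 0
G(21) = mex{0,2} = 1
G(22) = mex{0,2} = 1

1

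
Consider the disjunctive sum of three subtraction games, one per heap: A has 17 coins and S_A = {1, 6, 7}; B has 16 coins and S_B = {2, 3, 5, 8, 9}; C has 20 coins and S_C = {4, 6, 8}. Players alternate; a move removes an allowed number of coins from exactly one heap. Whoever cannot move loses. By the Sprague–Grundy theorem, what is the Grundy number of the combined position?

1

Heap A, S = {1, 6, 7}:
G(0) = 0
G(1) = mex{0} = 1
G(2) = mex{1} = 0
G(3) = mex{0} = 1
G(4) = mex{1} = 0
G(5) = mex{0} = 1
G(6) = mex{1,0} = 2
G(7) = mex{2,1,0} = 3
G(8) = mex{3,0,1} = 2
G(9) = mex{2,1,0} = 3
G(10) = mex{3,0,1} = 2
G(11) = mex{2,1,0} = 3
G(12) = mex{3,2,1} = 0
G(13) = mex{0,3,2} = 1
G(14) = mex{1,2,3} = 0
G(15) = mex{0,3,2} = 1
G(16) = mex{1,2,3} = 0
G(17) = mex{0,3,2} = 1
G_A(17) = 1.
Heap B, S = {2, 3, 5, 8, 9}:
G(0) = 0
G(1) = mex{} = 0
G(2) = mex{0} = 1
G(3) = mex{0,0} = 1
G(4) = mex{1,0} = 2
G(5) = mex{1,1,0} = 2
G(6) = mex{2,1,0} = 3
G(7) = mex{2,2,1} = 0
G(8) = mex{3,2,1,0} = 4
G(9) = mex{0,3,2,0,0} = 1
G(10) = mex{4,0,2,1,0} = 3
G(11) = mex{1,4,3,1,1} = 0
G(12) = mex{3,1,0,2,1} = 4
G(13) = mex{0,3,4,2,2} = 1
G(14) = mex{4,0,1,3,2} = 5
G(15) = mex{1,4,3,0,3} = 2
G(16) = mex{5,1,0,4,0} = 2
G_B(16) = 2.
Heap C, S = {4, 6, 8}:
G(0) = 0
G(1) = mex{} = 0
G(2) = mex{} = 0
G(3) = mex{} = 0
G(4) = mex{0} = 1
G(5) = mex{0} = 1
G(6) = mex{0,0} = 1
G(7) = mex{0,0} = 1
G(8) = mex{1,0,0} = 2
G(9) = mex{1,0,0} = 2
G(10) = mex{1,1,0} = 2
G(11) = mex{1,1,0} = 2
G(12) = mex{2,1,1} = 0
G(13) = mex{2,1,1} = 0
G(14) = mex{2,2,1} = 0
G(15) = mex{2,2,1} = 0
G(16) = mex{0,2,2} = 1
G(17) = mex{0,2,2} = 1
G(18) = mex{0,0,2} = 1
G(19) = mex{0,0,2} = 1
G(20) = mex{1,0,0} = 2
G_C(20) = 2.
Combined Grundy value = 1 ⊕ 2 ⊕ 2 = 1.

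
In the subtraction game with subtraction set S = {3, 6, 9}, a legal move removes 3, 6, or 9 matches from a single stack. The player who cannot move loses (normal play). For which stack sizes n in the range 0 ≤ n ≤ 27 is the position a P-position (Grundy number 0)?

G(0) = 0
G(1) = mex{} = 0
G(2) = mex{} = 0
G(3) = mex{0} = 1
G(4) = mex{0} = 1
G(5) = mex{0} = 1
G(6) = mex{1,0} = 2
G(7) = mex{1,0} = 2
G(8) = mex{1,0} = 2
G(9) = mex{2,1,0} = 3
G(10) = mex{2,1,0} = 3
G(11) = mex{2,1,0} = 3
G(12) = mex{3,2,1} = 0
G(13) = mex{3,2,1} = 0
G(14) = mex{3,2,1} = 0
G(15) = mex{0,3,2} = 1
G(16) = mex{0,3,2} = 1
G(17) = mex{0,3,2} = 1
G(18) = mex{1,0,3} = 2
G(19) = mex{1,0,3} = 2
G(20) = mex{1,0,3} = 2
G(21) = mex{2,1,0} = 3
G(22) = mex{2,1,0} = 3
G(23) = mex{2,1,0} = 3
G(24) = mex{3,2,1} = 0
G(25) = mex{3,2,1} = 0
G(26) = mex{3,2,1} = 0
G(27) = mex{0,3,2} = 1
P-positions are exactly the n with G(n) = 0.

0, 1, 2, 12, 13, 14, 24, 25, 26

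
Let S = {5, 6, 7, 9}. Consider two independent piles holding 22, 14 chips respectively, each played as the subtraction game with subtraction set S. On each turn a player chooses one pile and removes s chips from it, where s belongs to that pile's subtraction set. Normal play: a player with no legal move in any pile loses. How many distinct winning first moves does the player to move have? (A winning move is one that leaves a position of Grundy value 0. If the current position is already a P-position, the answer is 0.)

7

All piles use S = {5, 6, 7, 9}:
n :  0  1  2  3  4  5  6  7  8  9 10 11 12 13 14 15 16 17 18 19 20 21 22
G :  0  0  0  0  0  1  1  1  1  1  2  2  2  2  0  0  0  0  0  1  1  1  1
Pile A: G(22) = 1.
Pile B: G(14) = 0.
Combined Grundy value = 1 ⊕ 0 = 1.
A winning move leaves total XOR = 0, i.e. changes one component's Grundy value g to g ⊕ X where X is the current total.
Pile A: need g' = 1⊕1 = 0. Options: 22−5→G=0, 22−6→G=0, 22−7→G=0, 22−9→G=2. Hits: 3.
Pile B: need g' = 0⊕1 = 1. Options: 14−5→G=1, 14−6→G=1, 14−7→G=1, 14−9→G=1. Hits: 4.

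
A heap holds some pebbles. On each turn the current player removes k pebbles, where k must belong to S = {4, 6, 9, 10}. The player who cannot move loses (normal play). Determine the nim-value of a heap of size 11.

2

G(0) = 0
G(1) = mex{} = 0
G(2) = mex{} = 0
G(3) = mex{} = 0
G(4) = mex{0} = 1
G(5) = mex{0} = 1
G(6) = mex{0,0} = 1
G(7) = mex{0,0} = 1
G(8) = mex{1,0} = 2
G(9) = mex{1,0,0} = 2
G(10) = mex{1,1,0,0} = 2
G(11) = mex{1,1,0,0} = 2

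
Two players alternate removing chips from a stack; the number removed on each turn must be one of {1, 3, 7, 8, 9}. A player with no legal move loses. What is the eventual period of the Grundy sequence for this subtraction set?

n :  0  1  2  3  4  5  6  7  8  9 10 11 12 13 14 15 16 17 18 19 20 21 22 23 24 25 26 27 28 29 30 31 32 33
G :  0  1  0  1  0  1  0  1  2  3  2  3  2  3  2  3  0  1  0  1  0  1  0  1  2  3  2  3  2  3  2  3  0  1
G(n+16) = G(n) holds for n = 0,…,8 (a full window of length max(S) = 9), so the sequence is purely periodic with period 16.

16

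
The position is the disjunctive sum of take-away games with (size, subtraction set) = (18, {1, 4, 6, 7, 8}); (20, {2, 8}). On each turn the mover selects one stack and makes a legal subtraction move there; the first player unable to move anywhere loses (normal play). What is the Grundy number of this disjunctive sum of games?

Stack A, S = {1, 4, 6, 7, 8}:
G(0) = 0
G(1) = mex{0} = 1
G(2) = mex{1} = 0
G(3) = mex{0} = 1
G(4) = mex{1,0} = 2
G(5) = mex{2,1} = 0
G(6) = mex{0,0,0} = 1
G(7) = mex{1,1,1,0} = 2
G(8) = mex{2,2,0,1,0} = 3
G(9) = mex{3,0,1,0,1} = 2
G(10) = mex{2,1,2,1,0} = 3
G(11) = mex{3,2,0,2,1} = 4
G(12) = mex{4,3,1,0,2} = 5
G(13) = mex{5,2,2,1,0} = 3
G(14) = mex{3,3,3,2,1} = 0
G(15) = mex{0,4,2,3,2} = 1
G(16) = mex{1,5,3,2,3} = 0
G(17) = mex{0,3,4,3,2} = 1
G(18) = mex{1,0,5,4,3} = 2
G_A(18) = 2.
Stack B, S = {2, 8}:
G(0) = 0
G(1) = mex{} = 0
G(2) = mex{0} = 1
G(3) = mex{0} = 1
G(4) = mex{1} = 0
G(5) = mex{1} = 0
G(6) = mex{0} = 1
G(7) = mex{0} = 1
G(8) = mex{1,0} = 2
G(9) = mex{1,0} = 2
G(10) = mex{2,1} = 0
G(11) = mex{2,1} = 0
G(12) = mex{0,0} = 1
G(13) = mex{0,0} = 1
G(14) = mex{1,1} = 0
G(15) = mex{1,1} = 0
G(16) = mex{0,2} = 1
G(17) = mex{0,2} = 1
G(18) = mex{1,0} = 2
G(19) = mex{1,0} = 2
G(20) = mex{2,1} = 0
G_B(20) = 0.
Combined Grundy value = 2 ⊕ 0 = 2.

2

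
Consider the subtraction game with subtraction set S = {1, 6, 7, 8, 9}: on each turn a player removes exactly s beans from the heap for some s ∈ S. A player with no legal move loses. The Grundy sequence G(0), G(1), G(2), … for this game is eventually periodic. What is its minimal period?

14

n :  0  1  2  3  4  5  6  7  8  9 10 11 12 13 14 15 16 17 18 19 20 21 22 23 24 25 26 27 28 29
G :  0  1  0  1  0  1  2  3  2  3  2  3  4  5  0  1  0  1  0  1  2  3  2  3  2  3  4  5  0  1
G(n+14) = G(n) holds for n = 0,…,8 (a full window of length max(S) = 9), so the sequence is purely periodic with period 14.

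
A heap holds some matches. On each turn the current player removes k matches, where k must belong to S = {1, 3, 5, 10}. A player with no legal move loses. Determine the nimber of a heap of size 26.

n :  0  1  2  3  4  5  6  7  8  9 10 11 12 13 14 15 16 17 18 19 20 21 22 23 24 25 26
G :  0  1  0  1  0  1  0  1  0  1  2  3  2  3  2  0  1  0  1  0  1  0  1  0  1  2  3

3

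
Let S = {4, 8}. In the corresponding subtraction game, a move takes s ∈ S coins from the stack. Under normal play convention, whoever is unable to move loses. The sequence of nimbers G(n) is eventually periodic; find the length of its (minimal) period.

12

n :  0  1  2  3  4  5  6  7  8  9 10 11 12 13 14 15 16 17 18 19 20 21 22 23 24 25
G :  0  0  0  0  1  1  1  1  2  2  2  2  0  0  0  0  1  1  1  1  2  2  2  2  0  0
G(n+12) = G(n) holds for n = 0,…,7 (a full window of length max(S) = 8), so the sequence is purely periodic with period 12.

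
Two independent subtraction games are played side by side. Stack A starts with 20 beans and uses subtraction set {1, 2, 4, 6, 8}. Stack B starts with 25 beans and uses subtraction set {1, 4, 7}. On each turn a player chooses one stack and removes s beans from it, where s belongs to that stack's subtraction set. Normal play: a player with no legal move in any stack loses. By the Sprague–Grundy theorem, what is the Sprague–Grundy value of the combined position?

Stack A, S = {1, 2, 4, 6, 8}:
G(0) = 0
G(1) = mex{0} = 1
G(2) = mex{1,0} = 2
G(3) = mex{2,1} = 0
G(4) = mex{0,2,0} = 1
G(5) = mex{1,0,1} = 2
G(6) = mex{2,1,2,0} = 3
G(7) = mex{3,2,0,1} = 4
G(8) = mex{4,3,1,2,0} = 5
G(9) = mex{5,4,2,0,1} = 3
G(10) = mex{3,5,3,1,2} = 0
G(11) = mex{0,3,4,2,0} = 1
G(12) = mex{1,0,5,3,1} = 2
G(13) = mex{2,1,3,4,2} = 0
G(14) = mex{0,2,0,5,3} = 1
G(15) = mex{1,0,1,3,4} = 2
G(16) = mex{2,1,2,0,5} = 3
G(17) = mex{3,2,0,1,3} = 4
G(18) = mex{4,3,1,2,0} = 5
G(19) = mex{5,4,2,0,1} = 3
G(20) = mex{3,5,3,1,2} = 0
G_A(20) = 0.
Stack B, S = {1, 4, 7}:
G(0) = 0
G(1) = mex{0} = 1
G(2) = mex{1} = 0
G(3) = mex{0} = 1
G(4) = mex{1,0} = 2
G(5) = mex{2,1} = 0
G(6) = mex{0,0} = 1
G(7) = mex{1,1,0} = 2
G(8) = mex{2,2,1} = 0
G(9) = mex{0,0,0} = 1
G(10) = mex{1,1,1} = 0
G(11) = mex{0,2,2} = 1
G(12) = mex{1,0,0} = 2
G(13) = mex{2,1,1} = 0
G(14) = mex{0,0,2} = 1
G(15) = mex{1,1,0} = 2
G(16) = mex{2,2,1} = 0
G(17) = mex{0,0,0} = 1
G(18) = mex{1,1,1} = 0
G(19) = mex{0,2,2} = 1
G(20) = mex{1,0,0} = 2
G(21) = mex{2,1,1} = 0
G(22) = mex{0,0,2} = 1
G(23) = mex{1,1,0} = 2
G(24) = mex{2,2,1} = 0
G(25) = mex{0,0,0} = 1
G_B(25) = 1.
Combined Grundy value = 0 ⊕ 1 = 1.

1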